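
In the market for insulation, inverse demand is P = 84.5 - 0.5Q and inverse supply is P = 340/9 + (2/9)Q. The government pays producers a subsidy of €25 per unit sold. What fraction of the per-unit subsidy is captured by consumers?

Pre-subsidy: 84.5 - 0.5Q = 340/9 + (2/9)Q gives Q* = 841/13 and P* = 678/13.
With the subsidy, sellers receive Ps = Pb + 25 for each unit, where Pb is the price buyers pay.
On the curves, Pb = 84.5 - 0.5Q and Ps = 340/9 + (2/9)Q; the wedge Ps − Pb = 25 gives 340/9 + (2/9)Q − (84.5 - 0.5Q) = 25, so Q' = 1291/13.
Then Pb = 84.5 − 0.5·(1291/13) = 453/13 and Ps = 340/9 + (2/9)·(1291/13) = 778/13.
Buyers' price falls by P* − Pb = 678/13 − 453/13 = 225/13; sellers' price rises by Ps − P* = 778/13 − 678/13 = 100/13.
So consumers capture (225/13)/25 = 9/13 of each unit of subsidy.

Consumer share = 9/13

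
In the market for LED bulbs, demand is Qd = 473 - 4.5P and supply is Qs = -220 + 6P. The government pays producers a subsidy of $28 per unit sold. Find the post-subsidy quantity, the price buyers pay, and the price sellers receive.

Q' = 248; buyers pay $50; sellers receive $78

Pre-subsidy: 473 - 4.5P = -220 + 6P gives P* = 66, Q* = 176.
With the subsidy, sellers receive Ps = Pb + 28 for each unit, where Pb is the price buyers pay.
Supply in terms of Pb becomes Qs = -220 + 6(Pb + 28) = -52 + 6Pb. Setting this equal to demand: 473 - 4.5Pb = -52 + 6Pb, so Pb = 50.
Sellers receive Ps = 50 + 28 = 78; Q' = 473 − 4.5·50 = 248.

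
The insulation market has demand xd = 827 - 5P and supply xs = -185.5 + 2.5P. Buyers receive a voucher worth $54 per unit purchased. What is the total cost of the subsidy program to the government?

Government cost = $13068

Pre-subsidy: 827 - 5P = -185.5 + 2.5P gives P* = 135, x* = 152.
With the rebate, buyers effectively pay Pb = Ps − 54, where Ps is the price sellers receive.
Demand in terms of Ps becomes xd = 827 − 5(Ps − 54) = 1097 - 5Ps. Setting this equal to supply: 1097 - 5Ps = -185.5 + 2.5Ps, so Ps = 171.
Buyers pay Pb = 171 − 54 = 117; x' = -185.5 + 2.5·171 = 242.
Government outlay = subsidy × quantity = 54 × 242 = 13068.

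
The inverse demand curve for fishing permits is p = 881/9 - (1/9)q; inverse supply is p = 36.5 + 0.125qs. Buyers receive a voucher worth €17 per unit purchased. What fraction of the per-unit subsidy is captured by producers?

Pre-subsidy: 881/9 - (1/9)q = 36.5 + 0.125q gives q* = 260 and p* = 69.
With the rebate, buyers effectively pay pb = ps − 17, where ps is the price sellers receive.
On the curves, pb = 881/9 - (1/9)q and ps = 36.5 + 0.125q; the wedge ps − pb = 17 gives 36.5 + 0.125q − (881/9 - (1/9)q) = 17, so q' = 332.
Then pb = 881/9 − (1/9)·332 = 61 and ps = 36.5 + 0.125·332 = 78.
Buyers' price falls by p* − pb = 69 − 61 = 8; sellers' price rises by ps − p* = 78 − 69 = 9.
So producers capture 9/17 = 9/17 of each unit of subsidy.

Producer share = 9/17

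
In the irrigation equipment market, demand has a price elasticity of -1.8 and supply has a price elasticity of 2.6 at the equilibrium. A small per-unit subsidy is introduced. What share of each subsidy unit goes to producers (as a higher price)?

Producer share = 9/22

For a small subsidy around the equilibrium, the benefit split depends on the relative slopes, which at a point are proportional to the elasticities.
Buyer share = εs/(εs + |εd|) = 2.6/(2.6 + 1.8) = 13/22; seller share = |εd|/(εs + |εd|) = 9/22.
So producers capture 9/22 of the subsidy.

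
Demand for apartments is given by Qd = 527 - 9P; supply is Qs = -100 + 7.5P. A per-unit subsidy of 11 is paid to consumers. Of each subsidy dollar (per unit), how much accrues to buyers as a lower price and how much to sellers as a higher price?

Pre-subsidy: 527 - 9P = -100 + 7.5P gives P* = 38, Q* = 185.
With the rebate, buyers effectively pay Pb = Ps − 11, where Ps is the price sellers receive.
Demand in terms of Ps becomes Qd = 527 − 9(Ps − 11) = 626 - 9Ps. Setting this equal to supply: 626 - 9Ps = -100 + 7.5Ps, so Ps = 44.
Buyers pay Pb = 44 − 11 = 33; Q' = -100 + 7.5·44 = 230.
Buyers' price falls by P* − Pb = 38 − 33 = 5; sellers' price rises by Ps − P* = 44 − 38 = 6.

Buyers gain 5 per unit; sellers gain 6 per unit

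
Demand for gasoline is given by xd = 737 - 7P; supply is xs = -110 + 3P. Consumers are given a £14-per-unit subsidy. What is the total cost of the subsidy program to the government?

Government cost = £2429

Pre-subsidy: 737 - 7P = -110 + 3P gives P* = 84.7, x* = 144.1.
With the rebate, buyers effectively pay Pb = Ps − 14, where Ps is the price sellers receive.
Demand in terms of Ps becomes xd = 737 − 7(Ps − 14) = 835 - 7Ps. Setting this equal to supply: 835 - 7Ps = -110 + 3Ps, so Ps = 94.5.
Buyers pay Pb = 94.5 − 14 = 80.5; x' = -110 + 3·94.5 = 173.5.
Government outlay = subsidy × quantity = 14 × 173.5 = 2429.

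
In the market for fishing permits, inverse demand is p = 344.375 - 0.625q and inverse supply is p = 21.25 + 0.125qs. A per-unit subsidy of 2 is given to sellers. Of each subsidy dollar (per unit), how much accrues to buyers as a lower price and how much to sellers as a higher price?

Pre-subsidy: 344.375 - 0.625q = 21.25 + 0.125q gives q* = 2585/6 and p* = 3605/48.
With the subsidy, sellers receive ps = pb + 2 for each unit, where pb is the price buyers pay.
On the curves, pb = 344.375 - 0.625q and ps = 21.25 + 0.125q; the wedge ps − pb = 2 gives 21.25 + 0.125q − (344.375 - 0.625q) = 2, so q' = 433.5.
Then pb = 344.375 − 0.625·433.5 = 73.4375 and ps = 21.25 + 0.125·433.5 = 75.4375.
Buyers' price falls by p* − pb = 3605/48 − 73.4375 = 5/3; sellers' price rises by ps − p* = 75.4375 − 3605/48 = 1/3.

Buyers gain 5/3 per unit; sellers gain 1/3 per unit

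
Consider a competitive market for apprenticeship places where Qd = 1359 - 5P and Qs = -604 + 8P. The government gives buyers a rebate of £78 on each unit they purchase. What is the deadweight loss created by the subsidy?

Deadweight loss = £9360

Pre-subsidy: 1359 - 5P = -604 + 8P gives P* = 151, Q* = 604.
With the rebate, buyers effectively pay Pb = Ps − 78, where Ps is the price sellers receive.
Demand in terms of Ps becomes Qd = 1359 − 5(Ps − 78) = 1749 - 5Ps. Setting this equal to supply: 1749 - 5Ps = -604 + 8Ps, so Ps = 181.
Buyers pay Pb = 181 − 78 = 103; Q' = -604 + 8·181 = 844.
The subsidy expands output by 844 − 604 = 240 past the efficient level; on those units the gap between marginal cost and willingness to pay runs from 0 up to 78.
DWL = ½ × 78 × 240 = 9360.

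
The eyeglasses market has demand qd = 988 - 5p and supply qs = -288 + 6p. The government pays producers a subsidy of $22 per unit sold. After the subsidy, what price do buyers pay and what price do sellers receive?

Buyers pay $104; sellers receive $126

Pre-subsidy: 988 - 5p = -288 + 6p gives p* = 116, q* = 408.
With the subsidy, sellers receive ps = pb + 22 for each unit, where pb is the price buyers pay.
Supply in terms of pb becomes qs = -288 + 6(pb + 22) = -156 + 6pb. Setting this equal to demand: 988 - 5pb = -156 + 6pb, so pb = 104.
Sellers receive ps = 104 + 22 = 126; q' = 988 − 5·104 = 468.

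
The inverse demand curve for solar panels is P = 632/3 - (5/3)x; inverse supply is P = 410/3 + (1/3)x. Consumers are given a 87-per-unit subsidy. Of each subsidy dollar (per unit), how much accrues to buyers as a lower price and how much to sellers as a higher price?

Buyers gain 72.5 per unit; sellers gain 14.5 per unit

Pre-subsidy: 632/3 - (5/3)x = 410/3 + (1/3)x gives x* = 37 and P* = 149.
With the rebate, buyers effectively pay Pb = Ps − 87, where Ps is the price sellers receive.
On the curves, Pb = 632/3 - (5/3)x and Ps = 410/3 + (1/3)x; the wedge Ps − Pb = 87 gives 410/3 + (1/3)x − (632/3 - (5/3)x) = 87, so x' = 80.5.
Then Pb = 632/3 − (5/3)·80.5 = 76.5 and Ps = 410/3 + (1/3)·80.5 = 163.5.
Buyers' price falls by P* − Pb = 149 − 76.5 = 72.5; sellers' price rises by Ps − P* = 163.5 − 149 = 14.5.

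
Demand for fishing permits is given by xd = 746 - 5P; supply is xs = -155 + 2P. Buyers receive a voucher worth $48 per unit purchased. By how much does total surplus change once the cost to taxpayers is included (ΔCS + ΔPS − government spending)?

Pre-subsidy: 746 - 5P = -155 + 2P gives P* = 901/7, x* = 717/7.
With the rebate, buyers effectively pay Pb = Ps − 48, where Ps is the price sellers receive.
Demand in terms of Ps becomes xd = 746 − 5(Ps − 48) = 986 - 5Ps. Setting this equal to supply: 986 - 5Ps = -155 + 2Ps, so Ps = 163.
Buyers pay Pb = 163 − 48 = 115; x' = -155 + 2·163 = 171.
ΔCS = ½(717/7 + 171)(901/7 − 115) = 91872/49; ΔPS = ½(717/7 + 171)(163 − 901/7) = 229680/49.
Government spending = 48 × 171 = 8208.
Net change = 91872/49 + 229680/49 − 8208 = -11520/7. The loss equals the DWL triangle ½·48·480/7.

Net change in total surplus = -11520/7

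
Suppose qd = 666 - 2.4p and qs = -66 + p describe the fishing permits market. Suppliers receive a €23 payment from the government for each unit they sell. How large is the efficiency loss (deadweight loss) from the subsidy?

Pre-subsidy: 666 - 2.4p = -66 + p gives p* = 3660/17, q* = 2538/17.
With the subsidy, sellers receive ps = pb + 23 for each unit, where pb is the price buyers pay.
Supply in terms of pb becomes qs = -66 + 1(pb + 23) = -43 + pb. Setting this equal to demand: 666 - 2.4pb = -43 + pb, so pb = 3545/17.
Sellers receive ps = 3545/17 + 23 = 3936/17; q' = 666 − 2.4·(3545/17) = 2814/17.
The subsidy expands output by 2814/17 − 2538/17 = 276/17 past the efficient level; on those units the gap between marginal cost and willingness to pay runs from 0 up to 23.
DWL = ½ × 23 × 276/17 = 3174/17.

Deadweight loss = 3174/17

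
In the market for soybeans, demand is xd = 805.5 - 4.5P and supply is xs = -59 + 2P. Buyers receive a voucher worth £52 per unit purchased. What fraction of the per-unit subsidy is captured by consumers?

Consumer share = 4/13

Pre-subsidy: 805.5 - 4.5P = -59 + 2P gives P* = 133, x* = 207.
With the rebate, buyers effectively pay Pb = Ps − 52, where Ps is the price sellers receive.
Demand in terms of Ps becomes xd = 805.5 − 4.5(Ps − 52) = 1039.5 - 4.5Ps. Setting this equal to supply: 1039.5 - 4.5Ps = -59 + 2Ps, so Ps = 169.
Buyers pay Pb = 169 − 52 = 117; x' = -59 + 2·169 = 279.
Buyers' price falls by P* − Pb = 133 − 117 = 16; sellers' price rises by Ps − P* = 169 − 133 = 36.
So consumers capture 16/52 = 4/13 of each unit of subsidy.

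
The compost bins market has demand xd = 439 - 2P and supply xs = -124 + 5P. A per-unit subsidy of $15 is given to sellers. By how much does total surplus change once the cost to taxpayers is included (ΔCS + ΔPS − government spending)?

Net change in total surplus = -1125/7

Pre-subsidy: 439 - 2P = -124 + 5P gives P* = 563/7, x* = 1947/7.
With the subsidy, sellers receive Ps = Pb + 15 for each unit, where Pb is the price buyers pay.
Supply in terms of Pb becomes xs = -124 + 5(Pb + 15) = -49 + 5Pb. Setting this equal to demand: 439 - 2Pb = -49 + 5Pb, so Pb = 488/7.
Sellers receive Ps = 488/7 + 15 = 593/7; x' = 439 − 2·(488/7) = 2097/7.
ΔCS = ½(1947/7 + 2097/7)(563/7 − 488/7) = 151650/49; ΔPS = ½(1947/7 + 2097/7)(593/7 − 563/7) = 60660/49.
Government spending = 15 × 2097/7 = 31455/7.
Net change = 151650/49 + 60660/49 − 31455/7 = -1125/7. The loss equals the DWL triangle ½·15·150/7.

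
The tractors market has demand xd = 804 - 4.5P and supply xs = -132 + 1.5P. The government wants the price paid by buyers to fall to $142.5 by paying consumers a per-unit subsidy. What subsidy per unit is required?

Required subsidy s = $54 per unit

At a buyer price of 142.5, quantity demanded is 804 − 4.5·142.5 = 162.75.
Sellers supply 162.75 only when they receive Ps with -132 + 1.5·Ps = 162.75, i.e. Ps = 196.5.
s = Ps − Pb = 196.5 − 142.5 = 54.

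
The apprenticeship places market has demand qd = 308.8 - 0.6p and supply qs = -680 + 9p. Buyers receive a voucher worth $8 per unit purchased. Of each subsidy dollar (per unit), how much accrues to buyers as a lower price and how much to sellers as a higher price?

Pre-subsidy: 308.8 - 0.6p = -680 + 9p gives p* = 103, q* = 247.
With the rebate, buyers effectively pay pb = ps − 8, where ps is the price sellers receive.
Demand in terms of ps becomes qd = 308.8 − 0.6(ps − 8) = 313.6 - 0.6ps. Setting this equal to supply: 313.6 - 0.6ps = -680 + 9ps, so ps = 103.5.
Buyers pay pb = 103.5 − 8 = 95.5; q' = -680 + 9·103.5 = 251.5.
Buyers' price falls by p* − pb = 103 − 95.5 = 7.5; sellers' price rises by ps − p* = 103.5 − 103 = 0.5.

Buyers gain $7.5 per unit; sellers gain $0.5 per unit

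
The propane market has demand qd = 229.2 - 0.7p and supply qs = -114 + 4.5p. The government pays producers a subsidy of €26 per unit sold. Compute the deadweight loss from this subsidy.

Deadweight loss = €204.75

Pre-subsidy: 229.2 - 0.7p = -114 + 4.5p gives p* = 66, q* = 183.
With the subsidy, sellers receive ps = pb + 26 for each unit, where pb is the price buyers pay.
Supply in terms of pb becomes qs = -114 + 4.5(pb + 26) = 3 + 4.5pb. Setting this equal to demand: 229.2 - 0.7pb = 3 + 4.5pb, so pb = 43.5.
Sellers receive ps = 43.5 + 26 = 69.5; q' = 229.2 − 0.7·43.5 = 198.75.
The subsidy expands output by 198.75 − 183 = 15.75 past the efficient level; on those units the gap between marginal cost and willingness to pay runs from 0 up to 26.
DWL = ½ × 26 × 15.75 = 204.75.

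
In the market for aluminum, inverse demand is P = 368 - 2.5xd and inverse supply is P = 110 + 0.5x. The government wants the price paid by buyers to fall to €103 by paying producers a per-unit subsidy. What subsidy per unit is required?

At a buyer price of 103, quantity demanded is 147.2 − 0.4·103 = 106.
Sellers supply 106 only when they receive Ps = 110 + 0.5·106 = 163.
s = Ps − Pb = 163 − 103 = 60.

Required subsidy s = €60 per unit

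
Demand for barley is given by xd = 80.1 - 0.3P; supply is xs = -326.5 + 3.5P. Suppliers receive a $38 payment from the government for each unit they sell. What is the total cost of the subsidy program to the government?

Pre-subsidy: 80.1 - 0.3P = -326.5 + 3.5P gives P* = 107, x* = 48.
With the subsidy, sellers receive Ps = Pb + 38 for each unit, where Pb is the price buyers pay.
Supply in terms of Pb becomes xs = -326.5 + 3.5(Pb + 38) = -193.5 + 3.5Pb. Setting this equal to demand: 80.1 - 0.3Pb = -193.5 + 3.5Pb, so Pb = 72.
Sellers receive Ps = 72 + 38 = 110; x' = 80.1 − 0.3·72 = 58.5.
Government outlay = subsidy × quantity = 38 × 58.5 = 2223.

Government cost = $2223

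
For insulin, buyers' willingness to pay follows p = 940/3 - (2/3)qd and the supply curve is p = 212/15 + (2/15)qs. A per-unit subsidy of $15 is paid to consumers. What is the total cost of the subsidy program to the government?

Pre-subsidy: 940/3 - (2/3)q = 212/15 + (2/15)q gives q* = 374 and p* = 64.
With the rebate, buyers effectively pay pb = ps − 15, where ps is the price sellers receive.
On the curves, pb = 940/3 - (2/3)q and ps = 212/15 + (2/15)q; the wedge ps − pb = 15 gives 212/15 + (2/15)q − (940/3 - (2/3)q) = 15, so q' = 392.75.
Then pb = 940/3 − (2/3)·392.75 = 51.5 and ps = 212/15 + (2/15)·392.75 = 66.5.
Government outlay = subsidy × quantity = 15 × 392.75 = 5891.25.

Government cost = $5891.25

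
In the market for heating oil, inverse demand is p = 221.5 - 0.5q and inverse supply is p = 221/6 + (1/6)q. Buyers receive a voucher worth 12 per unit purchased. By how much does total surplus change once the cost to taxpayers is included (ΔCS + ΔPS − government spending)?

Net change in total surplus = -108

Pre-subsidy: 221.5 - 0.5q = 221/6 + (1/6)q gives q* = 277 and p* = 83.
With the rebate, buyers effectively pay pb = ps − 12, where ps is the price sellers receive.
On the curves, pb = 221.5 - 0.5q and ps = 221/6 + (1/6)q; the wedge ps − pb = 12 gives 221/6 + (1/6)q − (221.5 - 0.5q) = 12, so q' = 295.
Then pb = 221.5 − 0.5·295 = 74 and ps = 221/6 + (1/6)·295 = 86.
ΔCS = ½(277 + 295)(83 − 74) = 2574; ΔPS = ½(277 + 295)(86 − 83) = 858.
Government spending = 12 × 295 = 3540.
Net change = 2574 + 858 − 3540 = -108. The loss equals the DWL triangle ½·12·18.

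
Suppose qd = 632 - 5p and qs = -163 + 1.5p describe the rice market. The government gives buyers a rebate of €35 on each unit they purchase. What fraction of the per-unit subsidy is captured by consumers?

Consumer share = 3/13

Pre-subsidy: 632 - 5p = -163 + 1.5p gives p* = 1590/13, q* = 266/13.
With the rebate, buyers effectively pay pb = ps − 35, where ps is the price sellers receive.
Demand in terms of ps becomes qd = 632 − 5(ps − 35) = 807 - 5ps. Setting this equal to supply: 807 - 5ps = -163 + 1.5ps, so ps = 1940/13.
Buyers pay pb = 1940/13 − 35 = 1485/13; q' = -163 + 1.5·(1940/13) = 791/13.
Buyers' price falls by p* − pb = 1590/13 − 1485/13 = 105/13; sellers' price rises by ps − p* = 1940/13 − 1590/13 = 350/13.
So consumers capture (105/13)/35 = 3/13 of each unit of subsidy.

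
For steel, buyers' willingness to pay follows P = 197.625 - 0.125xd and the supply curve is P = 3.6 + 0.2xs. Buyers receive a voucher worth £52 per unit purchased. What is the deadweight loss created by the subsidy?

Deadweight loss = £4160

Pre-subsidy: 197.625 - 0.125x = 3.6 + 0.2x gives x* = 597 and P* = 123.
With the rebate, buyers effectively pay Pb = Ps − 52, where Ps is the price sellers receive.
On the curves, Pb = 197.625 - 0.125x and Ps = 3.6 + 0.2x; the wedge Ps − Pb = 52 gives 3.6 + 0.2x − (197.625 - 0.125x) = 52, so x' = 757.
Then Pb = 197.625 − 0.125·757 = 103 and Ps = 3.6 + 0.2·757 = 155.
The subsidy expands output by 757 − 597 = 160 past the efficient level; on those units the gap between marginal cost and willingness to pay runs from 0 up to 52.
DWL = ½ × 52 × 160 = 4160.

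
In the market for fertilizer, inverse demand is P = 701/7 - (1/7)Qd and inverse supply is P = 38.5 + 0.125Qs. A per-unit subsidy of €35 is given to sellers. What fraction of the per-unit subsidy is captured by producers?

Pre-subsidy: 701/7 - (1/7)Q = 38.5 + 0.125Q gives Q* = 3452/15 and P* = 1009/15.
With the subsidy, sellers receive Ps = Pb + 35 for each unit, where Pb is the price buyers pay.
On the curves, Pb = 701/7 - (1/7)Q and Ps = 38.5 + 0.125Q; the wedge Ps − Pb = 35 gives 38.5 + 0.125Q − (701/7 - (1/7)Q) = 35, so Q' = 360.8.
Then Pb = 701/7 − (1/7)·360.8 = 48.6 and Ps = 38.5 + 0.125·360.8 = 83.6.
Buyers' price falls by P* − Pb = 1009/15 − 48.6 = 56/3; sellers' price rises by Ps − P* = 83.6 − 1009/15 = 49/3.
So producers capture (49/3)/35 = 7/15 of each unit of subsidy.

Producer share = 7/15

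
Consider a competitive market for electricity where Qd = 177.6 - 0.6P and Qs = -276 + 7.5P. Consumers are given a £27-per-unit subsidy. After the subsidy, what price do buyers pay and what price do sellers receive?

Pre-subsidy: 177.6 - 0.6P = -276 + 7.5P gives P* = 56, Q* = 144.
With the rebate, buyers effectively pay Pb = Ps − 27, where Ps is the price sellers receive.
Demand in terms of Ps becomes Qd = 177.6 − 0.6(Ps − 27) = 193.8 - 0.6Ps. Setting this equal to supply: 193.8 - 0.6Ps = -276 + 7.5Ps, so Ps = 58.
Buyers pay Pb = 58 − 27 = 31; Q' = -276 + 7.5·58 = 159.

Buyers pay £31; sellers receive £58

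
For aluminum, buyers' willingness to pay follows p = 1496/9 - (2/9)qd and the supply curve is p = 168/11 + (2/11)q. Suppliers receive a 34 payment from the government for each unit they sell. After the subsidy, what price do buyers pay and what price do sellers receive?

Pre-subsidy: 1496/9 - (2/9)q = 168/11 + (2/11)q gives q* = 373.6 and p* = 83.2.
With the subsidy, sellers receive ps = pb + 34 for each unit, where pb is the price buyers pay.
On the curves, pb = 1496/9 - (2/9)q and ps = 168/11 + (2/11)q; the wedge ps − pb = 34 gives 168/11 + (2/11)q − (1496/9 - (2/9)q) = 34, so q' = 457.75.
Then pb = 1496/9 − (2/9)·457.75 = 64.5 and ps = 168/11 + (2/11)·457.75 = 98.5.

Buyers pay 64.5; sellers receive 98.5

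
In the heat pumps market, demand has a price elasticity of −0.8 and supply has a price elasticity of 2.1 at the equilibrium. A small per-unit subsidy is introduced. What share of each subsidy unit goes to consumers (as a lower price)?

Consumer share = 21/29

For a small subsidy around the equilibrium, the benefit split depends on the relative slopes, which at a point are proportional to the elasticities.
Buyer share = εs/(εs + |εd|) = 2.1/(2.1 + 0.8) = 21/29; seller share = |εd|/(εs + |εd|) = 8/29.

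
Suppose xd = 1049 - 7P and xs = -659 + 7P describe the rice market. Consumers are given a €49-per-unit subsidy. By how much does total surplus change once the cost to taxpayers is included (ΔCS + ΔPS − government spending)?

Net change in total surplus = -€4201.75

Pre-subsidy: 1049 - 7P = -659 + 7P gives P* = 122, x* = 195.
With the rebate, buyers effectively pay Pb = Ps − 49, where Ps is the price sellers receive.
Demand in terms of Ps becomes xd = 1049 − 7(Ps − 49) = 1392 - 7Ps. Setting this equal to supply: 1392 - 7Ps = -659 + 7Ps, so Ps = 146.5.
Buyers pay Pb = 146.5 − 49 = 97.5; x' = -659 + 7·146.5 = 366.5.
ΔCS = ½(195 + 366.5)(122 − 97.5) = 6878.375; ΔPS = ½(195 + 366.5)(146.5 − 122) = 6878.375.
Government spending = 49 × 366.5 = 17958.5.
Net change = 6878.375 + 6878.375 − 17958.5 = -4201.75. The loss equals the DWL triangle ½·49·171.5.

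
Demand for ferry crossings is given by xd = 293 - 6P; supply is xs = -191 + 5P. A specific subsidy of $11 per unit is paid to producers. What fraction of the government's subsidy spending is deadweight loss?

DWL / government spending = 15/59

Pre-subsidy: 293 - 6P = -191 + 5P gives P* = 44, x* = 29.
With the subsidy, sellers receive Ps = Pb + 11 for each unit, where Pb is the price buyers pay.
Supply in terms of Pb becomes xs = -191 + 5(Pb + 11) = -136 + 5Pb. Setting this equal to demand: 293 - 6Pb = -136 + 5Pb, so Pb = 39.
Sellers receive Ps = 39 + 11 = 50; x' = 293 − 6·39 = 59.
ΔCS = ½(29 + 59)(44 − 39) = 220; ΔPS = ½(29 + 59)(50 − 44) = 264.
Government spending = 11 × 59 = 649.
DWL = ½ × 11 × (59 − 29) = 165; fraction = 165 / 649 = 15/59.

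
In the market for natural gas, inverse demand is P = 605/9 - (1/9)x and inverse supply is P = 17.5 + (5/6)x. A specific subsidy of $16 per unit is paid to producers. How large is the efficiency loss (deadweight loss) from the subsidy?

Pre-subsidy: 605/9 - (1/9)x = 17.5 + (5/6)x gives x* = 895/17 and P* = 3130/51.
With the subsidy, sellers receive Ps = Pb + 16 for each unit, where Pb is the price buyers pay.
On the curves, Pb = 605/9 - (1/9)x and Ps = 17.5 + (5/6)x; the wedge Ps − Pb = 16 gives 17.5 + (5/6)x − (605/9 - (1/9)x) = 16, so x' = 1183/17.
Then Pb = 605/9 − (1/9)·(1183/17) = 3034/51 and Ps = 17.5 + (5/6)·(1183/17) = 3850/51.
The subsidy expands output by 1183/17 − 895/17 = 288/17 past the efficient level; on those units the gap between marginal cost and willingness to pay runs from 0 up to 16.
DWL = ½ × 16 × 288/17 = 2304/17.

Deadweight loss = 2304/17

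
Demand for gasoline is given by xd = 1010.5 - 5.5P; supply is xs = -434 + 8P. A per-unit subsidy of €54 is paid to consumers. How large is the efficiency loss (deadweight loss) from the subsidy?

Deadweight loss = €4752

Pre-subsidy: 1010.5 - 5.5P = -434 + 8P gives P* = 107, x* = 422.
With the rebate, buyers effectively pay Pb = Ps − 54, where Ps is the price sellers receive.
Demand in terms of Ps becomes xd = 1010.5 − 5.5(Ps − 54) = 1307.5 - 5.5Ps. Setting this equal to supply: 1307.5 - 5.5Ps = -434 + 8Ps, so Ps = 129.
Buyers pay Pb = 129 − 54 = 75; x' = -434 + 8·129 = 598.
The subsidy expands output by 598 − 422 = 176 past the efficient level; on those units the gap between marginal cost and willingness to pay runs from 0 up to 54.
DWL = ½ × 54 × 176 = 4752.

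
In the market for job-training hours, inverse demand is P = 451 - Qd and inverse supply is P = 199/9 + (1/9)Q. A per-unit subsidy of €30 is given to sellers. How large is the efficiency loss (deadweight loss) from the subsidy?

Deadweight loss = €405

Pre-subsidy: 451 - Q = 199/9 + (1/9)Q gives Q* = 386 and P* = 65.
With the subsidy, sellers receive Ps = Pb + 30 for each unit, where Pb is the price buyers pay.
On the curves, Pb = 451 - Q and Ps = 199/9 + (1/9)Q; the wedge Ps − Pb = 30 gives 199/9 + (1/9)Q − (451 - Q) = 30, so Q' = 413.
Then Pb = 451 − 1·413 = 38 and Ps = 199/9 + (1/9)·413 = 68.
The subsidy expands output by 413 − 386 = 27 past the efficient level; on those units the gap between marginal cost and willingness to pay runs from 0 up to 30.
DWL = ½ × 30 × 27 = 405.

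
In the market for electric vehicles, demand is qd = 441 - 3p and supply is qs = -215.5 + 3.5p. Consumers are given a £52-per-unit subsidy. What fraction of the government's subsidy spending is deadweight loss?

Pre-subsidy: 441 - 3p = -215.5 + 3.5p gives p* = 101, q* = 138.
With the rebate, buyers effectively pay pb = ps − 52, where ps is the price sellers receive.
Demand in terms of ps becomes qd = 441 − 3(ps − 52) = 597 - 3ps. Setting this equal to supply: 597 - 3ps = -215.5 + 3.5ps, so ps = 125.
Buyers pay pb = 125 − 52 = 73; q' = -215.5 + 3.5·125 = 222.
ΔCS = ½(138 + 222)(101 − 73) = 5040; ΔPS = ½(138 + 222)(125 − 101) = 4320.
Government spending = 52 × 222 = 11544.
DWL = ½ × 52 × (222 − 138) = 2184; fraction = 2184 / 11544 = 7/37.

DWL / government spending = 7/37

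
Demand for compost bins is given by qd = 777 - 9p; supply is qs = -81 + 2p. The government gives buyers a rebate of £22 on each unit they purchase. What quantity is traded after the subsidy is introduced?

Pre-subsidy: 777 - 9p = -81 + 2p gives p* = 78, q* = 75.
With the rebate, buyers effectively pay pb = ps − 22, where ps is the price sellers receive.
Demand in terms of ps becomes qd = 777 − 9(ps − 22) = 975 - 9ps. Setting this equal to supply: 975 - 9ps = -81 + 2ps, so ps = 96.
Buyers pay pb = 96 − 22 = 74; q' = -81 + 2·96 = 111.

q' = 111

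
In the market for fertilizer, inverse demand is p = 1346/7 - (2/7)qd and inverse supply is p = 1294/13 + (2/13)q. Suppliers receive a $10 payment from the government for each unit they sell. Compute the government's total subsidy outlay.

Pre-subsidy: 1346/7 - (2/7)q = 1294/13 + (2/13)q gives q* = 211 and p* = 132.
With the subsidy, sellers receive ps = pb + 10 for each unit, where pb is the price buyers pay.
On the curves, pb = 1346/7 - (2/7)q and ps = 1294/13 + (2/13)q; the wedge ps − pb = 10 gives 1294/13 + (2/13)q − (1346/7 - (2/7)q) = 10, so q' = 233.75.
Then pb = 1346/7 − (2/7)·233.75 = 125.5 and ps = 1294/13 + (2/13)·233.75 = 135.5.
Government outlay = subsidy × quantity = 10 × 233.75 = 2337.5.

Government cost = $2337.5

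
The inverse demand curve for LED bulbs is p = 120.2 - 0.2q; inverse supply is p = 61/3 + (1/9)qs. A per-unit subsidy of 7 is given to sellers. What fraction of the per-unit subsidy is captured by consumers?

Consumer share = 9/14

Pre-subsidy: 120.2 - 0.2q = 61/3 + (1/9)q gives q* = 321 and p* = 56.
With the subsidy, sellers receive ps = pb + 7 for each unit, where pb is the price buyers pay.
On the curves, pb = 120.2 - 0.2q and ps = 61/3 + (1/9)q; the wedge ps − pb = 7 gives 61/3 + (1/9)q − (120.2 - 0.2q) = 7, so q' = 343.5.
Then pb = 120.2 − 0.2·343.5 = 51.5 and ps = 61/3 + (1/9)·343.5 = 58.5.
Buyers' price falls by p* − pb = 56 − 51.5 = 4.5; sellers' price rises by ps − p* = 58.5 − 56 = 2.5.
So consumers capture 4.5/7 = 9/14 of each unit of subsidy.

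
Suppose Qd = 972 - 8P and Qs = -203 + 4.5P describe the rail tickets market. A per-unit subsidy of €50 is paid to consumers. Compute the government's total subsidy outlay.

Pre-subsidy: 972 - 8P = -203 + 4.5P gives P* = 94, Q* = 220.
With the rebate, buyers effectively pay Pb = Ps − 50, where Ps is the price sellers receive.
Demand in terms of Ps becomes Qd = 972 − 8(Ps − 50) = 1372 - 8Ps. Setting this equal to supply: 1372 - 8Ps = -203 + 4.5Ps, so Ps = 126.
Buyers pay Pb = 126 − 50 = 76; Q' = -203 + 4.5·126 = 364.
Government outlay = subsidy × quantity = 50 × 364 = 18200.

Government cost = €18200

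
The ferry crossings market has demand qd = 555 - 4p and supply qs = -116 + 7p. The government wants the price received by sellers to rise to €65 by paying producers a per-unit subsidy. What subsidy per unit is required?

At a seller price of 65, quantity supplied is -116 + 7·65 = 339.
Buyers absorb 339 only when they pay pb with 555 − 4·pb = 339, i.e. pb = 54.
s = ps − pb = 65 − 54 = 11.

Required subsidy s = €11 per unit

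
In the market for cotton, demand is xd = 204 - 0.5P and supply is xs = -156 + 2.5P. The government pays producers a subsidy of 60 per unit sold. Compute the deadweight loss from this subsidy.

Pre-subsidy: 204 - 0.5P = -156 + 2.5P gives P* = 120, x* = 144.
With the subsidy, sellers receive Ps = Pb + 60 for each unit, where Pb is the price buyers pay.
Supply in terms of Pb becomes xs = -156 + 2.5(Pb + 60) = -6 + 2.5Pb. Setting this equal to demand: 204 - 0.5Pb = -6 + 2.5Pb, so Pb = 70.
Sellers receive Ps = 70 + 60 = 130; x' = 204 − 0.5·70 = 169.
The subsidy expands output by 169 − 144 = 25 past the efficient level; on those units the gap between marginal cost and willingness to pay runs from 0 up to 60.
DWL = ½ × 60 × 25 = 750.

Deadweight loss = 750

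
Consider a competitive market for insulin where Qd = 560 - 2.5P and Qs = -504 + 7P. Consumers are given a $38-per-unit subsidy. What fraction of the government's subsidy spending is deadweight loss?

DWL / government spending = 0.1

Pre-subsidy: 560 - 2.5P = -504 + 7P gives P* = 112, Q* = 280.
With the rebate, buyers effectively pay Pb = Ps − 38, where Ps is the price sellers receive.
Demand in terms of Ps becomes Qd = 560 − 2.5(Ps − 38) = 655 - 2.5Ps. Setting this equal to supply: 655 - 2.5Ps = -504 + 7Ps, so Ps = 122.
Buyers pay Pb = 122 − 38 = 84; Q' = -504 + 7·122 = 350.
ΔCS = ½(280 + 350)(112 − 84) = 8820; ΔPS = ½(280 + 350)(122 − 112) = 3150.
Government spending = 38 × 350 = 13300.
DWL = ½ × 38 × (350 − 280) = 1330; fraction = 1330 / 13300 = 0.1.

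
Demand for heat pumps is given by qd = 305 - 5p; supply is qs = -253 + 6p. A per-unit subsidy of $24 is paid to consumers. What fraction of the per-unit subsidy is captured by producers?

Producer share = 5/11

Pre-subsidy: 305 - 5p = -253 + 6p gives p* = 558/11, q* = 565/11.
With the rebate, buyers effectively pay pb = ps − 24, where ps is the price sellers receive.
Demand in terms of ps becomes qd = 305 − 5(ps − 24) = 425 - 5ps. Setting this equal to supply: 425 - 5ps = -253 + 6ps, so ps = 678/11.
Buyers pay pb = 678/11 − 24 = 414/11; q' = -253 + 6·(678/11) = 1285/11.
Buyers' price falls by p* − pb = 558/11 − 414/11 = 144/11; sellers' price rises by ps − p* = 678/11 − 558/11 = 120/11.
So producers capture (120/11)/24 = 5/11 of each unit of subsidy.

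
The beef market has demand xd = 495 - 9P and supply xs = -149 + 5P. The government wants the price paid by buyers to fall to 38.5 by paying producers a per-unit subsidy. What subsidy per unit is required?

Required subsidy s = 21 per unit

At a buyer price of 38.5, quantity demanded is 495 − 9·38.5 = 148.5.
Sellers supply 148.5 only when they receive Ps with -149 + 5·Ps = 148.5, i.e. Ps = 59.5.
s = Ps − Pb = 59.5 − 38.5 = 21.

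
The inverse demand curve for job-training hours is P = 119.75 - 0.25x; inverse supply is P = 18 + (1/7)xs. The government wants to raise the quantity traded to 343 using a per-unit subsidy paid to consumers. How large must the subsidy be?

At x = 343, from the demand curve buyers pay Pb = 119.75 − 0.25·343 = 34; from the supply curve sellers need Ps = 18 + (1/7)·343 = 67.
The subsidy must fill the gap: s = Ps − Pb = 67 − 34 = 33.

Required subsidy s = 33 per unit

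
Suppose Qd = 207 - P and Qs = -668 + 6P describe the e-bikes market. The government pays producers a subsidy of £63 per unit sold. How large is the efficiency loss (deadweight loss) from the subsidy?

Pre-subsidy: 207 - P = -668 + 6P gives P* = 125, Q* = 82.
With the subsidy, sellers receive Ps = Pb + 63 for each unit, where Pb is the price buyers pay.
Supply in terms of Pb becomes Qs = -668 + 6(Pb + 63) = -290 + 6Pb. Setting this equal to demand: 207 - Pb = -290 + 6Pb, so Pb = 71.
Sellers receive Ps = 71 + 63 = 134; Q' = 207 − 1·71 = 136.
The subsidy expands output by 136 − 82 = 54 past the efficient level; on those units the gap between marginal cost and willingness to pay runs from 0 up to 63.
DWL = ½ × 63 × 54 = 1701.

Deadweight loss = £1701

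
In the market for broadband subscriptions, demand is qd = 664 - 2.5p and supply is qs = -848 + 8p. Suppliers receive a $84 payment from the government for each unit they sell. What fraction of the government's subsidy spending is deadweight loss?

Pre-subsidy: 664 - 2.5p = -848 + 8p gives p* = 144, q* = 304.
With the subsidy, sellers receive ps = pb + 84 for each unit, where pb is the price buyers pay.
Supply in terms of pb becomes qs = -848 + 8(pb + 84) = -176 + 8pb. Setting this equal to demand: 664 - 2.5pb = -176 + 8pb, so pb = 80.
Sellers receive ps = 80 + 84 = 164; q' = 664 − 2.5·80 = 464.
ΔCS = ½(304 + 464)(144 − 80) = 24576; ΔPS = ½(304 + 464)(164 − 144) = 7680.
Government spending = 84 × 464 = 38976.
DWL = ½ × 84 × (464 − 304) = 6720; fraction = 6720 / 38976 = 5/29.

DWL / government spending = 5/29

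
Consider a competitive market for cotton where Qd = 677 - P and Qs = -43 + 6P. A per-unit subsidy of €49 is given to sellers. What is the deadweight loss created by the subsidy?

Deadweight loss = €1029

Pre-subsidy: 677 - P = -43 + 6P gives P* = 720/7, Q* = 4019/7.
With the subsidy, sellers receive Ps = Pb + 49 for each unit, where Pb is the price buyers pay.
Supply in terms of Pb becomes Qs = -43 + 6(Pb + 49) = 251 + 6Pb. Setting this equal to demand: 677 - Pb = 251 + 6Pb, so Pb = 426/7.
Sellers receive Ps = 426/7 + 49 = 769/7; Q' = 677 − 1·(426/7) = 4313/7.
The subsidy expands output by 4313/7 − 4019/7 = 42 past the efficient level; on those units the gap between marginal cost and willingness to pay runs from 0 up to 49.
DWL = ½ × 49 × 42 = 1029.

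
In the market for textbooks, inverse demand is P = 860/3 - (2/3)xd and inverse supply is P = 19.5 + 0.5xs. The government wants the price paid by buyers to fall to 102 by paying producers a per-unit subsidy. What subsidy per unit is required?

At a buyer price of 102, quantity demanded is 430 − 1.5·102 = 277.
Sellers supply 277 only when they receive Ps = 19.5 + 0.5·277 = 158.
s = Ps − Pb = 158 − 102 = 56.

Required subsidy s = 56 per unit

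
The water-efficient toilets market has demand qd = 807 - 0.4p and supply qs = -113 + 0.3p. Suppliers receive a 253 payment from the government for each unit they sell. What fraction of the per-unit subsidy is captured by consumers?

Pre-subsidy: 807 - 0.4p = -113 + 0.3p gives p* = 9200/7, q* = 1969/7.
With the subsidy, sellers receive ps = pb + 253 for each unit, where pb is the price buyers pay.
Supply in terms of pb becomes qs = -113 + 0.3(pb + 253) = -37.1 + 0.3pb. Setting this equal to demand: 807 - 0.4pb = -37.1 + 0.3pb, so pb = 8441/7.
Sellers receive ps = 8441/7 + 253 = 10212/7; q' = 807 − 0.4·(8441/7) = 11363/35.
Buyers' price falls by p* − pb = 9200/7 − 8441/7 = 759/7; sellers' price rises by ps − p* = 10212/7 − 9200/7 = 1012/7.
So consumers capture (759/7)/253 = 3/7 of each unit of subsidy.

Consumer share = 3/7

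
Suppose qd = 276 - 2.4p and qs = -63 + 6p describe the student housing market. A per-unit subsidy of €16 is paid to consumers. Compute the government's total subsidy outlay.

Pre-subsidy: 276 - 2.4p = -63 + 6p gives p* = 565/14, q* = 1254/7.
With the rebate, buyers effectively pay pb = ps − 16, where ps is the price sellers receive.
Demand in terms of ps becomes qd = 276 − 2.4(ps − 16) = 314.4 - 2.4ps. Setting this equal to supply: 314.4 - 2.4ps = -63 + 6ps, so ps = 629/14.
Buyers pay pb = 629/14 − 16 = 405/14; q' = -63 + 6·(629/14) = 1446/7.
Government outlay = subsidy × quantity = 16 × 1446/7 = 23136/7.

Government cost = 23136/7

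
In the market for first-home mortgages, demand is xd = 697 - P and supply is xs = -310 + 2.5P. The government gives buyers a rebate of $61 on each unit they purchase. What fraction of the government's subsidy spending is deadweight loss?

DWL / government spending = 61/1268

Pre-subsidy: 697 - P = -310 + 2.5P gives P* = 2014/7, x* = 2865/7.
With the rebate, buyers effectively pay Pb = Ps − 61, where Ps is the price sellers receive.
Demand in terms of Ps becomes xd = 697 − 1(Ps − 61) = 758 - Ps. Setting this equal to supply: 758 - Ps = -310 + 2.5Ps, so Ps = 2136/7.
Buyers pay Pb = 2136/7 − 61 = 1709/7; x' = -310 + 2.5·(2136/7) = 3170/7.
ΔCS = ½(2865/7 + 3170/7)(2014/7 − 1709/7) = 1840675/98; ΔPS = ½(2865/7 + 3170/7)(2136/7 − 2014/7) = 368135/49.
Government spending = 61 × 3170/7 = 193370/7.
DWL = ½ × 61 × (3170/7 − 2865/7) = 18605/14; fraction = (18605/14) / (193370/7) = 61/1268.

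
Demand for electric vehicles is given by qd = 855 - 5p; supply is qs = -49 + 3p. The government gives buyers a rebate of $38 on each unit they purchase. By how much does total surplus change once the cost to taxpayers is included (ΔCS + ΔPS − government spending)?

Net change in total surplus = -$1353.75

Pre-subsidy: 855 - 5p = -49 + 3p gives p* = 113, q* = 290.
With the rebate, buyers effectively pay pb = ps − 38, where ps is the price sellers receive.
Demand in terms of ps becomes qd = 855 − 5(ps − 38) = 1045 - 5ps. Setting this equal to supply: 1045 - 5ps = -49 + 3ps, so ps = 136.75.
Buyers pay pb = 136.75 − 38 = 98.75; q' = -49 + 3·136.75 = 361.25.
ΔCS = ½(290 + 361.25)(113 − 98.75) = 4640.15625; ΔPS = ½(290 + 361.25)(136.75 − 113) = 7733.59375.
Government spending = 38 × 361.25 = 13727.5.
Net change = 4640.15625 + 7733.59375 − 13727.5 = -1353.75. The loss equals the DWL triangle ½·38·71.25.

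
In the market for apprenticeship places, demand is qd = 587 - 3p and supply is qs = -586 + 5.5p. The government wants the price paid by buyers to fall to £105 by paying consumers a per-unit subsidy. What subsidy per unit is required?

Required subsidy s = £51 per unit

At a buyer price of 105, quantity demanded is 587 − 3·105 = 272.
Sellers supply 272 only when they receive ps with -586 + 5.5·ps = 272, i.e. ps = 156.
s = ps − pb = 156 − 105 = 51.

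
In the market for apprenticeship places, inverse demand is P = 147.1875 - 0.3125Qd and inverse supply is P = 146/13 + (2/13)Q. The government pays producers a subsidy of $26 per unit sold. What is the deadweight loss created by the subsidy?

Deadweight loss = 70304/97

Pre-subsidy: 147.1875 - 0.3125Q = 146/13 + (2/13)Q gives Q* = 28279/97 and P* = 5440/97.
With the subsidy, sellers receive Ps = Pb + 26 for each unit, where Pb is the price buyers pay.
On the curves, Pb = 147.1875 - 0.3125Q and Ps = 146/13 + (2/13)Q; the wedge Ps − Pb = 26 gives 146/13 + (2/13)Q − (147.1875 - 0.3125Q) = 26, so Q' = 33687/97.
Then Pb = 147.1875 − 0.3125·(33687/97) = 3750/97 and Ps = 146/13 + (2/13)·(33687/97) = 6272/97.
The subsidy expands output by 33687/97 − 28279/97 = 5408/97 past the efficient level; on those units the gap between marginal cost and willingness to pay runs from 0 up to 26.
DWL = ½ × 26 × 5408/97 = 70304/97.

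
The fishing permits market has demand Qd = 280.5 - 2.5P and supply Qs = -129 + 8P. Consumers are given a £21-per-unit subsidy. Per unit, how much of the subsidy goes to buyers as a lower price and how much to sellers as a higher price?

Buyers gain £16 per unit; sellers gain £5 per unit

Pre-subsidy: 280.5 - 2.5P = -129 + 8P gives P* = 39, Q* = 183.
With the rebate, buyers effectively pay Pb = Ps − 21, where Ps is the price sellers receive.
Demand in terms of Ps becomes Qd = 280.5 − 2.5(Ps − 21) = 333 - 2.5Ps. Setting this equal to supply: 333 - 2.5Ps = -129 + 8Ps, so Ps = 44.
Buyers pay Pb = 44 − 21 = 23; Q' = -129 + 8·44 = 223.
Buyers' price falls by P* − Pb = 39 − 23 = 16; sellers' price rises by Ps − P* = 44 − 39 = 5.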